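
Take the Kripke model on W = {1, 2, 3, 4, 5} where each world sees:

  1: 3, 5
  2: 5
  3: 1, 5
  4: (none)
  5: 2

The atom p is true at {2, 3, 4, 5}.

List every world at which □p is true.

{1, 2, 4, 5}

1: successors {3, 5}; p there: 3:T, 5:T. ✓
2: successors {5}; p there: 5:T. ✓
3: successors {1, 5}; p there: 1:F, 5:T. ✗
4: no successors, so □p holds vacuously. ✓
5: successors {2}; p there: 2:T. ✓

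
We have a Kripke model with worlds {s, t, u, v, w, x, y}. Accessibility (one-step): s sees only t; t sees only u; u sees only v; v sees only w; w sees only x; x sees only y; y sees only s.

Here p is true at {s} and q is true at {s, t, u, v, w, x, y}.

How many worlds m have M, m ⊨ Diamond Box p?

s: successors {t}; Box p there: t:F. ✗
t: successors {u}; Box p there: u:F. ✗
u: successors {v}; Box p there: v:F. ✗
v: successors {w}; Box p there: w:F. ✗
w: successors {x}; Box p there: x:F. ✗
x: successors {y}; Box p there: y:T. ✓
y: successors {s}; Box p there: s:F. ✗
Satisfying worlds: {x}.

1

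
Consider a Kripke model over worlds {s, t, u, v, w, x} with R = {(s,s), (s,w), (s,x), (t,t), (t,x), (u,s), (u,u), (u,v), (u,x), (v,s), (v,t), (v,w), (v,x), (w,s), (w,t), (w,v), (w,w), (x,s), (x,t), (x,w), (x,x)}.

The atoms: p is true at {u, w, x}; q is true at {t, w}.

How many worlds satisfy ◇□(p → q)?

s: successors {s, w, x}; □(p → q) there: s:F, w:T, x:F. ✓
t: successors {t, x}; □(p → q) there: t:F, x:F. ✗
u: successors {s, u, v, x}; □(p → q) there: s:F, u:F, v:F, x:F. ✗
v: successors {s, t, w, x}; □(p → q) there: s:F, t:F, w:T, x:F. ✓
w: successors {s, t, v, w}; □(p → q) there: s:F, t:F, v:F, w:T. ✓
x: successors {s, t, w, x}; □(p → q) there: s:F, t:F, w:T, x:F. ✓
Satisfying worlds: {s, v, w, x}.

4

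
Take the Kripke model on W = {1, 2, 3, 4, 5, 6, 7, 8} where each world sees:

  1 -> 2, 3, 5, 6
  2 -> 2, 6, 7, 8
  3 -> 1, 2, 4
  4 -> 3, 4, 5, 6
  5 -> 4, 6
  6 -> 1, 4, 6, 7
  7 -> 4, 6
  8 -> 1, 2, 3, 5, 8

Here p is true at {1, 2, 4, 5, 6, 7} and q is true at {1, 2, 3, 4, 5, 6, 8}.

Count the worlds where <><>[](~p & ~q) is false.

8

1: successors {2, 3, 5, 6}; <>[](~p & ~q) there: 2:F, 3:F, 5:F, 6:F. ✗
2: successors {2, 6, 7, 8}; <>[](~p & ~q) there: 2:F, 6:F, 7:F, 8:F. ✗
3: successors {1, 2, 4}; <>[](~p & ~q) there: 1:F, 2:F, 4:F. ✗
4: successors {3, 4, 5, 6}; <>[](~p & ~q) there: 3:F, 4:F, 5:F, 6:F. ✗
5: successors {4, 6}; <>[](~p & ~q) there: 4:F, 6:F. ✗
6: successors {1, 4, 6, 7}; <>[](~p & ~q) there: 1:F, 4:F, 6:F, 7:F. ✗
7: successors {4, 6}; <>[](~p & ~q) there: 4:F, 6:F. ✗
8: successors {1, 2, 3, 5, 8}; <>[](~p & ~q) there: 1:F, 2:F, 3:F, 5:F, 8:F. ✗
Satisfying worlds: ∅.
So <><>[](~p & ~q) fails at the other 8 worlds.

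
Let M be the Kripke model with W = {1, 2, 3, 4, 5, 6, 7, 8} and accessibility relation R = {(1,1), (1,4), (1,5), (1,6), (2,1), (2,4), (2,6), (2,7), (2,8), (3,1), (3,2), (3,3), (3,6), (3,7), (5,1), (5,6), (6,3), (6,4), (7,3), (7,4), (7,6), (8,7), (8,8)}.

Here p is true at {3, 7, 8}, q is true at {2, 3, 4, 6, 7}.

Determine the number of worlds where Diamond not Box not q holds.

7

1: successors {1, 4, 5, 6}; not Box not q there: 1:T, 4:F, 5:T, 6:T. ✓
2: successors {1, 4, 6, 7, 8}; not Box not q there: 1:T, 4:F, 6:T, 7:T, 8:T. ✓
3: successors {1, 2, 3, 6, 7}; not Box not q there: 1:T, 2:T, 3:T, 6:T, 7:T. ✓
4: no successors, so Diamond not Box not q fails. ✗
5: successors {1, 6}; not Box not q there: 1:T, 6:T. ✓
6: successors {3, 4}; not Box not q there: 3:T, 4:F. ✓
7: successors {3, 4, 6}; not Box not q there: 3:T, 4:F, 6:T. ✓
8: successors {7, 8}; not Box not q there: 7:T, 8:T. ✓
Satisfying worlds: {1, 2, 3, 5, 6, 7, 8}.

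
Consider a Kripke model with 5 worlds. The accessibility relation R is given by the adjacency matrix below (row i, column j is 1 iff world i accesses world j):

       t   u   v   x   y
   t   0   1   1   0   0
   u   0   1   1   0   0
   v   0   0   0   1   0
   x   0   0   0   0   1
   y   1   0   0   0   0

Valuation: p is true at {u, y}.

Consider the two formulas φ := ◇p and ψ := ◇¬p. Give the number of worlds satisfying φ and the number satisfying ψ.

For ◇p:
t: successors {u, v}; p there: u:T, v:F. ✓
u: successors {u, v}; p there: u:T, v:F. ✓
v: successors {x}; p there: x:F. ✗
x: successors {y}; p there: y:T. ✓
y: successors {t}; p there: t:F. ✗
— 3 worlds.
For ◇¬p:
t: successors {u, v}; ¬p there: u:F, v:T. ✓
u: successors {u, v}; ¬p there: u:F, v:T. ✓
v: successors {x}; ¬p there: x:T. ✓
x: successors {y}; ¬p there: y:F. ✗
y: successors {t}; ¬p there: t:T. ✓
— 4 worlds.

3 and 4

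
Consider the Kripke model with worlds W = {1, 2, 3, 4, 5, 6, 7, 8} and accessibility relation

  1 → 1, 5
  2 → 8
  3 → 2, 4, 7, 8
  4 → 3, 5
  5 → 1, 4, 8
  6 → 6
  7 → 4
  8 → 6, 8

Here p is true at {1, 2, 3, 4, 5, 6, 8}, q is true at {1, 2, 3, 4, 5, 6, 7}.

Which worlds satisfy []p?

1: successors {1, 5}; p there: 1:T, 5:T. ✓
2: successors {8}; p there: 8:T. ✓
3: successors {2, 4, 7, 8}; p there: 2:T, 4:T, 7:F, 8:T. ✗
4: successors {3, 5}; p there: 3:T, 5:T. ✓
5: successors {1, 4, 8}; p there: 1:T, 4:T, 8:T. ✓
6: successors {6}; p there: 6:T. ✓
7: successors {4}; p there: 4:T. ✓
8: successors {6, 8}; p there: 6:T, 8:T. ✓

{1, 2, 4, 5, 6, 7, 8}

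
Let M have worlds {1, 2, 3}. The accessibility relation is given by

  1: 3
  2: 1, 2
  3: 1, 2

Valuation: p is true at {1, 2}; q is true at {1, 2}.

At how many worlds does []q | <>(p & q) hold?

1: []q is F, <>(p & q) is F. ✗
2: []q is T, <>(p & q) is T. ✓
3: []q is T, <>(p & q) is T. ✓
Satisfying worlds: {2, 3}.

2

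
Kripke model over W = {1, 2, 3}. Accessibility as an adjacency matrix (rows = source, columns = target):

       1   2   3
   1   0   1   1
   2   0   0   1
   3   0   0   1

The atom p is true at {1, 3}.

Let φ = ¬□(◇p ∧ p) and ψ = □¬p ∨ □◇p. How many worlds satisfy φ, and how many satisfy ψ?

For ¬□(◇p ∧ p):
1: □(◇p ∧ p) is F. ✓
2: □(◇p ∧ p) is T. ✗
3: □(◇p ∧ p) is T. ✗
— 1 world.
For □¬p ∨ □◇p:
1: □¬p is F, □◇p is T. ✓
2: □¬p is F, □◇p is T. ✓
3: □¬p is F, □◇p is T. ✓
— 3 worlds.

1 and 3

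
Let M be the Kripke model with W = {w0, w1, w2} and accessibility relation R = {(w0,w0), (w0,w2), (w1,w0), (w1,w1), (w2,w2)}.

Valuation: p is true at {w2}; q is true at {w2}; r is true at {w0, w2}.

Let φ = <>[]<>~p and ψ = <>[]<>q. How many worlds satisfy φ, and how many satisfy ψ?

1 and 3

For <>[]<>~p:
w0: successors {w0, w2}; []<>~p there: w0:F, w2:F. ✗
w1: successors {w0, w1}; []<>~p there: w0:F, w1:T. ✓
w2: successors {w2}; []<>~p there: w2:F. ✗
— 1 world.
For <>[]<>q:
w0: successors {w0, w2}; []<>q there: w0:T, w2:T. ✓
w1: successors {w0, w1}; []<>q there: w0:T, w1:F. ✓
w2: successors {w2}; []<>q there: w2:T. ✓
— 3 worlds.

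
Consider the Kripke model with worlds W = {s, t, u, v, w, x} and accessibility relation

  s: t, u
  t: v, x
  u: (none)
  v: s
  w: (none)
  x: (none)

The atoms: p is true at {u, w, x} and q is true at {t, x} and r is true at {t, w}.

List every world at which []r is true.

{u, w, x}

s: successors {t, u}; r there: t:T, u:F. ✗
t: successors {v, x}; r there: v:F, x:F. ✗
u: no successors, so []r holds vacuously. ✓
v: successors {s}; r there: s:F. ✗
w: no successors, so []r holds vacuously. ✓
x: no successors, so []r holds vacuously. ✓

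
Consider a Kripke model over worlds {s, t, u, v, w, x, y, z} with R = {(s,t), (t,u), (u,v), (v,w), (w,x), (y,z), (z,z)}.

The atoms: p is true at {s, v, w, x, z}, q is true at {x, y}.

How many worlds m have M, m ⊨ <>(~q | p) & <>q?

1

s: <>(~q | p) is T, <>q is F. ✗
t: <>(~q | p) is T, <>q is F. ✗
u: <>(~q | p) is T, <>q is F. ✗
v: <>(~q | p) is T, <>q is F. ✗
w: <>(~q | p) is T, <>q is T. ✓
x: <>(~q | p) is F, <>q is F. ✗
y: <>(~q | p) is T, <>q is F. ✗
z: <>(~q | p) is T, <>q is F. ✗
Satisfying worlds: {w}.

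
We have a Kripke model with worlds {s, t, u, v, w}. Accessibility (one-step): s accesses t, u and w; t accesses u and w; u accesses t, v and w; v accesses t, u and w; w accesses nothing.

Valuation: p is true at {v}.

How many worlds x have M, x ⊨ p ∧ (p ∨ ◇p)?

s: p is F, p ∨ ◇p is F. ✗
t: p is F, p ∨ ◇p is F. ✗
u: p is F, p ∨ ◇p is T. ✗
v: p is T, p ∨ ◇p is T. ✓
w: p is F, p ∨ ◇p is F. ✗
Satisfying worlds: {v}.

1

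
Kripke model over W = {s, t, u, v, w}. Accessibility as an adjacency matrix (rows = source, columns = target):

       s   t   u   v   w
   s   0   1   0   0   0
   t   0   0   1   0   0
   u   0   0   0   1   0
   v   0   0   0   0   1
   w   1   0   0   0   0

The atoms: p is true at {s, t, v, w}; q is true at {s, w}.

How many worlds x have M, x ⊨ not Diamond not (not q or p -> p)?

4

s: Diamond not (not q or p -> p) is F. ✓
t: Diamond not (not q or p -> p) is T. ✗
u: Diamond not (not q or p -> p) is F. ✓
v: Diamond not (not q or p -> p) is F. ✓
w: Diamond not (not q or p -> p) is F. ✓
Satisfying worlds: {s, u, v, w}.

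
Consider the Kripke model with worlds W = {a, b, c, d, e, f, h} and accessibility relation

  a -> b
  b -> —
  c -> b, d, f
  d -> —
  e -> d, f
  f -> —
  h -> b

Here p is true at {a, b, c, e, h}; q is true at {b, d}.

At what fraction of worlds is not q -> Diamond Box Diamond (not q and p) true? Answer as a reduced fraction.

a: not q is T, Diamond Box Diamond (not q and p) is T. ✓
b: not q is F, Diamond Box Diamond (not q and p) is F. ✓
c: not q is T, Diamond Box Diamond (not q and p) is T. ✓
d: not q is F, Diamond Box Diamond (not q and p) is F. ✓
e: not q is T, Diamond Box Diamond (not q and p) is T. ✓
f: not q is T, Diamond Box Diamond (not q and p) is F. ✗
h: not q is T, Diamond Box Diamond (not q and p) is T. ✓
That's 6 of 7 worlds, so 6/7.

6/7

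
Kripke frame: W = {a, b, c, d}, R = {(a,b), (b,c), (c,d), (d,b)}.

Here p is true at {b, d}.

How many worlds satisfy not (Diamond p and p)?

3

a: Diamond p and p is F. ✓
b: Diamond p and p is F. ✓
c: Diamond p and p is F. ✓
d: Diamond p and p is T. ✗
Satisfying worlds: {a, b, c}.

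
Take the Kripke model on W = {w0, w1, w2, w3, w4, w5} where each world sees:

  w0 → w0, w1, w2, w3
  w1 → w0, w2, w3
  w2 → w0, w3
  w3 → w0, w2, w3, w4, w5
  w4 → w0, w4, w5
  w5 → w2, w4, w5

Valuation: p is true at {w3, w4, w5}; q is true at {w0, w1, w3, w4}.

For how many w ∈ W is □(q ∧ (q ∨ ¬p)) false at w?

5

w0: successors {w0, w1, w2, w3}; q ∧ (q ∨ ¬p) there: w0:T, w1:T, w2:F, w3:T. ✗
w1: successors {w0, w2, w3}; q ∧ (q ∨ ¬p) there: w0:T, w2:F, w3:T. ✗
w2: successors {w0, w3}; q ∧ (q ∨ ¬p) there: w0:T, w3:T. ✓
w3: successors {w0, w2, w3, w4, w5}; q ∧ (q ∨ ¬p) there: w0:T, w2:F, w3:T, w4:T, w5:F. ✗
w4: successors {w0, w4, w5}; q ∧ (q ∨ ¬p) there: w0:T, w4:T, w5:F. ✗
w5: successors {w2, w4, w5}; q ∧ (q ∨ ¬p) there: w2:F, w4:T, w5:F. ✗
Satisfying worlds: {w2}.
So □(q ∧ (q ∨ ¬p)) fails at the other 5 worlds.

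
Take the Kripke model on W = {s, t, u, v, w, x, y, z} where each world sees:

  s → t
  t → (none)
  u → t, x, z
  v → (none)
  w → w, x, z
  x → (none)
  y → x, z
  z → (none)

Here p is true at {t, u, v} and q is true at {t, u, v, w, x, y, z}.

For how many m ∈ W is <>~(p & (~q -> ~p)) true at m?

3

s: successors {t}; ~(p & (~q -> ~p)) there: t:F. ✗
t: no successors, so <>~(p & (~q -> ~p)) fails. ✗
u: successors {t, x, z}; ~(p & (~q -> ~p)) there: t:F, x:T, z:T. ✓
v: no successors, so <>~(p & (~q -> ~p)) fails. ✗
w: successors {w, x, z}; ~(p & (~q -> ~p)) there: w:T, x:T, z:T. ✓
x: no successors, so <>~(p & (~q -> ~p)) fails. ✗
y: successors {x, z}; ~(p & (~q -> ~p)) there: x:T, z:T. ✓
z: no successors, so <>~(p & (~q -> ~p)) fails. ✗
Satisfying worlds: {u, w, y}.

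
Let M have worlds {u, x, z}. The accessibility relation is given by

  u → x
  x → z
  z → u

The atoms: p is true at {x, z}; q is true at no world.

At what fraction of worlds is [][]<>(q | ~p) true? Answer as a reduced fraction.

1/3

u: successors {x}; []<>(q | ~p) there: x:T. ✓
x: successors {z}; []<>(q | ~p) there: z:F. ✗
z: successors {u}; []<>(q | ~p) there: u:F. ✗
That's 1 of 3 worlds, so 1/3.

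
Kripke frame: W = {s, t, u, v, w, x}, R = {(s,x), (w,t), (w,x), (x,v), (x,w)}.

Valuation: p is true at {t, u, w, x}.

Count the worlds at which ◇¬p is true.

s: successors {x}; ¬p there: x:F. ✗
t: no successors, so ◇¬p fails. ✗
u: no successors, so ◇¬p fails. ✗
v: no successors, so ◇¬p fails. ✗
w: successors {t, x}; ¬p there: t:F, x:F. ✗
x: successors {v, w}; ¬p there: v:T, w:F. ✓
Satisfying worlds: {x}.

1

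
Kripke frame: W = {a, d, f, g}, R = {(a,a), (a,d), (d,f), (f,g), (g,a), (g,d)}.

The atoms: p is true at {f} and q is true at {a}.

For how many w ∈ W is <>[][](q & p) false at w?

4

a: successors {a, d}; [][](q & p) there: a:F, d:F. ✗
d: successors {f}; [][](q & p) there: f:F. ✗
f: successors {g}; [][](q & p) there: g:F. ✗
g: successors {a, d}; [][](q & p) there: a:F, d:F. ✗
Satisfying worlds: ∅.
So <>[][](q & p) fails at the other 4 worlds.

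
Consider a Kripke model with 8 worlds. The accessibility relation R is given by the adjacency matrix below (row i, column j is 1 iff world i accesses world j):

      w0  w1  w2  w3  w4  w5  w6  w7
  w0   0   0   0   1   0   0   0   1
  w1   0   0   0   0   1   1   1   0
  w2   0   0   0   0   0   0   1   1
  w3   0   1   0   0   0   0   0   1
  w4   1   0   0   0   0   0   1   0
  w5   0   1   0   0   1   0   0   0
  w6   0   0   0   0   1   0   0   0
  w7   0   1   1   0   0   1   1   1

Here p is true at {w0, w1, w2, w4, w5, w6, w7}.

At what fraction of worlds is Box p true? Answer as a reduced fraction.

7/8

w0: successors {w3, w7}; p there: w3:F, w7:T. ✗
w1: successors {w4, w5, w6}; p there: w4:T, w5:T, w6:T. ✓
w2: successors {w6, w7}; p there: w6:T, w7:T. ✓
w3: successors {w1, w7}; p there: w1:T, w7:T. ✓
w4: successors {w0, w6}; p there: w0:T, w6:T. ✓
w5: successors {w1, w4}; p there: w1:T, w4:T. ✓
w6: successors {w4}; p there: w4:T. ✓
w7: successors {w1, w2, w5, w6, w7}; p there: w1:T, w2:T, w5:T, w6:T, w7:T. ✓
That's 7 of 8 worlds, so 7/8.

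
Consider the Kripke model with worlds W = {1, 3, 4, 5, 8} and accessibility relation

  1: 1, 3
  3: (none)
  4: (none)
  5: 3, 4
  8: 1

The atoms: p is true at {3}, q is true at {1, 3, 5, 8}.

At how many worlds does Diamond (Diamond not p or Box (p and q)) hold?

1: successors {1, 3}; Diamond not p or Box (p and q) there: 1:T, 3:T. ✓
3: no successors, so Diamond (Diamond not p or Box (p and q)) fails. ✗
4: no successors, so Diamond (Diamond not p or Box (p and q)) fails. ✗
5: successors {3, 4}; Diamond not p or Box (p and q) there: 3:T, 4:T. ✓
8: successors {1}; Diamond not p or Box (p and q) there: 1:T. ✓
Satisfying worlds: {1, 5, 8}.

3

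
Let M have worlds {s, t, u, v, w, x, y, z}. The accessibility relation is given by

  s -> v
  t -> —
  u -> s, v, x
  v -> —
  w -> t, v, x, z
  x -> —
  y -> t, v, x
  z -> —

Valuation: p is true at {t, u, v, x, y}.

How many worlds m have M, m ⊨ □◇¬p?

4

s: successors {v}; ◇¬p there: v:F. ✗
t: no successors, so □◇¬p holds vacuously. ✓
u: successors {s, v, x}; ◇¬p there: s:F, v:F, x:F. ✗
v: no successors, so □◇¬p holds vacuously. ✓
w: successors {t, v, x, z}; ◇¬p there: t:F, v:F, x:F, z:F. ✗
x: no successors, so □◇¬p holds vacuously. ✓
y: successors {t, v, x}; ◇¬p there: t:F, v:F, x:F. ✗
z: no successors, so □◇¬p holds vacuously. ✓
Satisfying worlds: {t, v, x, z}.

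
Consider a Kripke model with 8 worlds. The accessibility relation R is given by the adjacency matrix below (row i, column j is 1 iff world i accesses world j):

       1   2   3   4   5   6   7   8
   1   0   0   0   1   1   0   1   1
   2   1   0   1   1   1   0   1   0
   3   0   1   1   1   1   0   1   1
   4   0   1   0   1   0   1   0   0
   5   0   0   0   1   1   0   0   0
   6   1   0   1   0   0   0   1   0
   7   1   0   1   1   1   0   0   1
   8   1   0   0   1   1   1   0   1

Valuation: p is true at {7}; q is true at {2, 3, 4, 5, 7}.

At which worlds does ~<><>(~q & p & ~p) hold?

1: <><>(~q & p & ~p) is F. ✓
2: <><>(~q & p & ~p) is F. ✓
3: <><>(~q & p & ~p) is F. ✓
4: <><>(~q & p & ~p) is F. ✓
5: <><>(~q & p & ~p) is F. ✓
6: <><>(~q & p & ~p) is F. ✓
7: <><>(~q & p & ~p) is F. ✓
8: <><>(~q & p & ~p) is F. ✓

{1, 2, 3, 4, 5, 6, 7, 8}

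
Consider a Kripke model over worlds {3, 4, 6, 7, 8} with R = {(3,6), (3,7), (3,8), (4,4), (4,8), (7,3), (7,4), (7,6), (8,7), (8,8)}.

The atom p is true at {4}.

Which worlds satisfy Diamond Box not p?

3: successors {6, 7, 8}; Box not p there: 6:T, 7:F, 8:T. ✓
4: successors {4, 8}; Box not p there: 4:F, 8:T. ✓
6: no successors, so Diamond Box not p fails. ✗
7: successors {3, 4, 6}; Box not p there: 3:T, 4:F, 6:T. ✓
8: successors {7, 8}; Box not p there: 7:F, 8:T. ✓

{3, 4, 7, 8}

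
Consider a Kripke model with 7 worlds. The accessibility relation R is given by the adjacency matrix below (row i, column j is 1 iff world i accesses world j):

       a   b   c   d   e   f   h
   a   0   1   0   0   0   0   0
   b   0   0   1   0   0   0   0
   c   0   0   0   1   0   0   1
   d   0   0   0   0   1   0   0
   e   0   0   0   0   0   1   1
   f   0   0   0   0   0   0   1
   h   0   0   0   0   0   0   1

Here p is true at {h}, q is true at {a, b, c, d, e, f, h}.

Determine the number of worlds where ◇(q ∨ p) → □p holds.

a: ◇(q ∨ p) is T, □p is F. ✗
b: ◇(q ∨ p) is T, □p is F. ✗
c: ◇(q ∨ p) is T, □p is F. ✗
d: ◇(q ∨ p) is T, □p is F. ✗
e: ◇(q ∨ p) is T, □p is F. ✗
f: ◇(q ∨ p) is T, □p is T. ✓
h: ◇(q ∨ p) is T, □p is T. ✓
Satisfying worlds: {f, h}.

2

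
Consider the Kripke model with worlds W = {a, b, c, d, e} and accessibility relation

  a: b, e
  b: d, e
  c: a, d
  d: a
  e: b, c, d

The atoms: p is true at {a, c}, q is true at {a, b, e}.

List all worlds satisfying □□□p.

a: successors {b, e}; □□p there: b:F, e:F. ✗
b: successors {d, e}; □□p there: d:F, e:F. ✗
c: successors {a, d}; □□p there: a:F, d:F. ✗
d: successors {a}; □□p there: a:F. ✗
e: successors {b, c, d}; □□p there: b:F, c:F, d:F. ✗

∅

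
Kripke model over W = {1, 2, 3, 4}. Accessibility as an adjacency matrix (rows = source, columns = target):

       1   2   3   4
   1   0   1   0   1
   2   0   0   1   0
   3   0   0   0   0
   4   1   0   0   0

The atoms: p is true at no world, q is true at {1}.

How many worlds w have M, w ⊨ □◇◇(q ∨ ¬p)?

2

1: successors {2, 4}; ◇◇(q ∨ ¬p) there: 2:F, 4:T. ✗
2: successors {3}; ◇◇(q ∨ ¬p) there: 3:F. ✗
3: no successors, so □◇◇(q ∨ ¬p) holds vacuously. ✓
4: successors {1}; ◇◇(q ∨ ¬p) there: 1:T. ✓
Satisfying worlds: {3, 4}.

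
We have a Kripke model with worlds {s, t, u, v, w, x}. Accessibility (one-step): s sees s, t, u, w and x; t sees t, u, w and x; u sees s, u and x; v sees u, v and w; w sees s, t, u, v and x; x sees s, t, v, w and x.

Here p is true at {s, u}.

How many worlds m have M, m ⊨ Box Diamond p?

6

s: successors {s, t, u, w, x}; Diamond p there: s:T, t:T, u:T, w:T, x:T. ✓
t: successors {t, u, w, x}; Diamond p there: t:T, u:T, w:T, x:T. ✓
u: successors {s, u, x}; Diamond p there: s:T, u:T, x:T. ✓
v: successors {u, v, w}; Diamond p there: u:T, v:T, w:T. ✓
w: successors {s, t, u, v, x}; Diamond p there: s:T, t:T, u:T, v:T, x:T. ✓
x: successors {s, t, v, w, x}; Diamond p there: s:T, t:T, v:T, w:T, x:T. ✓
Satisfying worlds: {s, t, u, v, w, x}.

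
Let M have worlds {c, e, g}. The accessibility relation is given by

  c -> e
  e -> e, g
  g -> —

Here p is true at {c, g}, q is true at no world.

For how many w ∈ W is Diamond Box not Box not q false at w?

c: successors {e}; Box not Box not q there: e:F. ✗
e: successors {e, g}; Box not Box not q there: e:F, g:T. ✓
g: no successors, so Diamond Box not Box not q fails. ✗
Satisfying worlds: {e}.
So Diamond Box not Box not q fails at the other 2 worlds.

2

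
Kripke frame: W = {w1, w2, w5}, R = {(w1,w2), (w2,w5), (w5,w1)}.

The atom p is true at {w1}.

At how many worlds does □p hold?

w1: successors {w2}; p there: w2:F. ✗
w2: successors {w5}; p there: w5:F. ✗
w5: successors {w1}; p there: w1:T. ✓
Satisfying worlds: {w5}.

1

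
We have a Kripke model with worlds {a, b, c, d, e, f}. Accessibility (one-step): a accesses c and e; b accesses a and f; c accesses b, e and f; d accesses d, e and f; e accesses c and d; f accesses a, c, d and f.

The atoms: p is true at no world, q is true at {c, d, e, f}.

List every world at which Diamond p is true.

a: successors {c, e}; p there: c:F, e:F. ✗
b: successors {a, f}; p there: a:F, f:F. ✗
c: successors {b, e, f}; p there: b:F, e:F, f:F. ✗
d: successors {d, e, f}; p there: d:F, e:F, f:F. ✗
e: successors {c, d}; p there: c:F, d:F. ✗
f: successors {a, c, d, f}; p there: a:F, c:F, d:F, f:F. ✗

∅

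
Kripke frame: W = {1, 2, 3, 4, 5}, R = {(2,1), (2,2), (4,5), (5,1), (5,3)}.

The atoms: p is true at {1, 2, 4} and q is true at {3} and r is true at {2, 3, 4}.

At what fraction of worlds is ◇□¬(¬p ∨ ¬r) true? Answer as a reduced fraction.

1: no successors, so ◇□¬(¬p ∨ ¬r) fails. ✗
2: successors {1, 2}; □¬(¬p ∨ ¬r) there: 1:T, 2:F. ✓
3: no successors, so ◇□¬(¬p ∨ ¬r) fails. ✗
4: successors {5}; □¬(¬p ∨ ¬r) there: 5:F. ✗
5: successors {1, 3}; □¬(¬p ∨ ¬r) there: 1:T, 3:T. ✓
That's 2 of 5 worlds, so 2/5.

2/5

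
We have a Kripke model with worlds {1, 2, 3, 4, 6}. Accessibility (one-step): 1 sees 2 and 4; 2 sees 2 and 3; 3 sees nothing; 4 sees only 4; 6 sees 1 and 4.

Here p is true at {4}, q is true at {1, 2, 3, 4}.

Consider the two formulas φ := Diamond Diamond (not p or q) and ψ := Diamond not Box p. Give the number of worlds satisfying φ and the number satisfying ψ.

4 and 3

For Diamond Diamond (not p or q):
1: successors {2, 4}; Diamond (not p or q) there: 2:T, 4:T. ✓
2: successors {2, 3}; Diamond (not p or q) there: 2:T, 3:F. ✓
3: no successors, so Diamond Diamond (not p or q) fails. ✗
4: successors {4}; Diamond (not p or q) there: 4:T. ✓
6: successors {1, 4}; Diamond (not p or q) there: 1:T, 4:T. ✓
— 4 worlds.
For Diamond not Box p:
1: successors {2, 4}; not Box p there: 2:T, 4:F. ✓
2: successors {2, 3}; not Box p there: 2:T, 3:F. ✓
3: no successors, so Diamond not Box p fails. ✗
4: successors {4}; not Box p there: 4:F. ✗
6: successors {1, 4}; not Box p there: 1:T, 4:F. ✓
— 3 worlds.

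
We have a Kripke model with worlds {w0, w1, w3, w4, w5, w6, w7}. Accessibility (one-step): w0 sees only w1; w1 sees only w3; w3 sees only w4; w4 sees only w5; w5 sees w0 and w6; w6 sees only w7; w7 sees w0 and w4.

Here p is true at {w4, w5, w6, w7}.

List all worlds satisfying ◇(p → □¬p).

w0: successors {w1}; p → □¬p there: w1:T. ✓
w1: successors {w3}; p → □¬p there: w3:T. ✓
w3: successors {w4}; p → □¬p there: w4:F. ✗
w4: successors {w5}; p → □¬p there: w5:F. ✗
w5: successors {w0, w6}; p → □¬p there: w0:T, w6:F. ✓
w6: successors {w7}; p → □¬p there: w7:F. ✗
w7: successors {w0, w4}; p → □¬p there: w0:T, w4:F. ✓

{w0, w1, w5, w7}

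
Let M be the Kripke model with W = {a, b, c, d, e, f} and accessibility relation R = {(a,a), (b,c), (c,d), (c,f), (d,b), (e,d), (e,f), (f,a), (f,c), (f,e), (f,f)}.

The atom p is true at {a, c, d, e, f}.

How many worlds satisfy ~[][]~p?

6

a: [][]~p is F. ✓
b: [][]~p is F. ✓
c: [][]~p is F. ✓
d: [][]~p is F. ✓
e: [][]~p is F. ✓
f: [][]~p is F. ✓
Satisfying worlds: {a, b, c, d, e, f}.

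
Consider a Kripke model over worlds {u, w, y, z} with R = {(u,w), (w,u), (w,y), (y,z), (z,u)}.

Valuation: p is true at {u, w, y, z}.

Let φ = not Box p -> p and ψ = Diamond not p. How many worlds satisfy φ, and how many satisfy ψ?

4 and 0

For not Box p -> p:
u: not Box p is F, p is T. ✓
w: not Box p is F, p is T. ✓
y: not Box p is F, p is T. ✓
z: not Box p is F, p is T. ✓
— 4 worlds.
For Diamond not p:
u: successors {w}; not p there: w:F. ✗
w: successors {u, y}; not p there: u:F, y:F. ✗
y: successors {z}; not p there: z:F. ✗
z: successors {u}; not p there: u:F. ✗
— 0 worlds.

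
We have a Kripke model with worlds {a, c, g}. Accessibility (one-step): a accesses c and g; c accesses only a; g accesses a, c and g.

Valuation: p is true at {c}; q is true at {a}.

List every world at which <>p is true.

{a, g}

a: successors {c, g}; p there: c:T, g:F. ✓
c: successors {a}; p there: a:F. ✗
g: successors {a, c, g}; p there: a:F, c:T, g:F. ✓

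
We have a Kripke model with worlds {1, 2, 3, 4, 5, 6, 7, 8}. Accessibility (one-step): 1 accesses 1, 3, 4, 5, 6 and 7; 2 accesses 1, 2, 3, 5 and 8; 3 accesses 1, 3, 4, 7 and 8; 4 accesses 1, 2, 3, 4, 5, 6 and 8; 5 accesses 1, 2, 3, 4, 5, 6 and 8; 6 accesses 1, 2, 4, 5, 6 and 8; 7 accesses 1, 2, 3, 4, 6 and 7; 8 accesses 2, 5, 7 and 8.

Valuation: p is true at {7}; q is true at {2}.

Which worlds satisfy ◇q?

{2, 4, 5, 6, 7, 8}

1: successors {1, 3, 4, 5, 6, 7}; q there: 1:F, 3:F, 4:F, 5:F, 6:F, 7:F. ✗
2: successors {1, 2, 3, 5, 8}; q there: 1:F, 2:T, 3:F, 5:F, 8:F. ✓
3: successors {1, 3, 4, 7, 8}; q there: 1:F, 3:F, 4:F, 7:F, 8:F. ✗
4: successors {1, 2, 3, 4, 5, 6, 8}; q there: 1:F, 2:T, 3:F, 4:F, 5:F, 6:F, 8:F. ✓
5: successors {1, 2, 3, 4, 5, 6, 8}; q there: 1:F, 2:T, 3:F, 4:F, 5:F, 6:F, 8:F. ✓
6: successors {1, 2, 4, 5, 6, 8}; q there: 1:F, 2:T, 4:F, 5:F, 6:F, 8:F. ✓
7: successors {1, 2, 3, 4, 6, 7}; q there: 1:F, 2:T, 3:F, 4:F, 6:F, 7:F. ✓
8: successors {2, 5, 7, 8}; q there: 2:T, 5:F, 7:F, 8:F. ✓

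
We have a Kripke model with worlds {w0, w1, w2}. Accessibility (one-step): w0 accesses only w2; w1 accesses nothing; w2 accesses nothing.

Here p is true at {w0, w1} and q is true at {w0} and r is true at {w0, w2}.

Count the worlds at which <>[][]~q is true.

1

w0: successors {w2}; [][]~q there: w2:T. ✓
w1: no successors, so <>[][]~q fails. ✗
w2: no successors, so <>[][]~q fails. ✗
Satisfying worlds: {w0}.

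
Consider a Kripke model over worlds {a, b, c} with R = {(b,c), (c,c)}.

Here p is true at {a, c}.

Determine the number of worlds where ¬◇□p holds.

a: ◇□p is F. ✓
b: ◇□p is T. ✗
c: ◇□p is T. ✗
Satisfying worlds: {a}.

1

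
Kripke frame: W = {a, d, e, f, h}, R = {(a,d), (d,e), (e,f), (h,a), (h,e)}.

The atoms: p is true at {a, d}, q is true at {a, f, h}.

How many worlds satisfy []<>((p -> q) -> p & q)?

1

a: successors {d}; <>((p -> q) -> p & q) there: d:F. ✗
d: successors {e}; <>((p -> q) -> p & q) there: e:F. ✗
e: successors {f}; <>((p -> q) -> p & q) there: f:F. ✗
f: no successors, so []<>((p -> q) -> p & q) holds vacuously. ✓
h: successors {a, e}; <>((p -> q) -> p & q) there: a:T, e:F. ✗
Satisfying worlds: {f}.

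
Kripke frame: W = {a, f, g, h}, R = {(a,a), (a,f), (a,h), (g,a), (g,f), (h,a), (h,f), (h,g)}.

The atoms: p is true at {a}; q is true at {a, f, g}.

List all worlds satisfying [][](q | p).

{f}

a: successors {a, f, h}; [](q | p) there: a:F, f:T, h:T. ✗
f: no successors, so [][](q | p) holds vacuously. ✓
g: successors {a, f}; [](q | p) there: a:F, f:T. ✗
h: successors {a, f, g}; [](q | p) there: a:F, f:T, g:T. ✗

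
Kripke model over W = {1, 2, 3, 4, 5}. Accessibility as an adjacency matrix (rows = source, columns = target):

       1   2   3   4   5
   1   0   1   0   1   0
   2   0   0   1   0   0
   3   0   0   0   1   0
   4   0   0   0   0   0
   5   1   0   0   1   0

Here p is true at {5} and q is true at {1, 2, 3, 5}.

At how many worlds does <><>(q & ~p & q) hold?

2

1: successors {2, 4}; <>(q & ~p & q) there: 2:T, 4:F. ✓
2: successors {3}; <>(q & ~p & q) there: 3:F. ✗
3: successors {4}; <>(q & ~p & q) there: 4:F. ✗
4: no successors, so <><>(q & ~p & q) fails. ✗
5: successors {1, 4}; <>(q & ~p & q) there: 1:T, 4:F. ✓
Satisfying worlds: {1, 5}.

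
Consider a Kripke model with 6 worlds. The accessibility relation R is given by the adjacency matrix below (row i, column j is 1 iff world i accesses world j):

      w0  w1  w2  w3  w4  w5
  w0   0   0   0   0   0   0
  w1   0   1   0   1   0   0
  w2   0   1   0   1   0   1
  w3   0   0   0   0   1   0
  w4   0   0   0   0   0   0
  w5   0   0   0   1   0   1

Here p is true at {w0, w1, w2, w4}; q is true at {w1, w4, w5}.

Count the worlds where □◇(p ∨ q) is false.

w0: no successors, so □◇(p ∨ q) holds vacuously. ✓
w1: successors {w1, w3}; ◇(p ∨ q) there: w1:T, w3:T. ✓
w2: successors {w1, w3, w5}; ◇(p ∨ q) there: w1:T, w3:T, w5:T. ✓
w3: successors {w4}; ◇(p ∨ q) there: w4:F. ✗
w4: no successors, so □◇(p ∨ q) holds vacuously. ✓
w5: successors {w3, w5}; ◇(p ∨ q) there: w3:T, w5:T. ✓
Satisfying worlds: {w0, w1, w2, w4, w5}.
So □◇(p ∨ q) fails at the other 1 world.

1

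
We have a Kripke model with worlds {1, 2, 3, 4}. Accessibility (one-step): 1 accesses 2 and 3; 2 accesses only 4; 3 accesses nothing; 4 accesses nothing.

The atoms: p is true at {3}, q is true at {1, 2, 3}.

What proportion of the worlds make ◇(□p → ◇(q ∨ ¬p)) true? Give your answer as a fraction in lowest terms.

1: successors {2, 3}; □p → ◇(q ∨ ¬p) there: 2:T, 3:F. ✓
2: successors {4}; □p → ◇(q ∨ ¬p) there: 4:F. ✗
3: no successors, so ◇(□p → ◇(q ∨ ¬p)) fails. ✗
4: no successors, so ◇(□p → ◇(q ∨ ¬p)) fails. ✗
That's 1 of 4 worlds, so 1/4.

1/4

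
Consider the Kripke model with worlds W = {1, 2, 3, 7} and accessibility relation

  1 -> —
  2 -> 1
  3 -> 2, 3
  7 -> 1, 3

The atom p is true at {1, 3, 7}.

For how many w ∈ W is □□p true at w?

2

1: no successors, so □□p holds vacuously. ✓
2: successors {1}; □p there: 1:T. ✓
3: successors {2, 3}; □p there: 2:T, 3:F. ✗
7: successors {1, 3}; □p there: 1:T, 3:F. ✗
Satisfying worlds: {1, 2}.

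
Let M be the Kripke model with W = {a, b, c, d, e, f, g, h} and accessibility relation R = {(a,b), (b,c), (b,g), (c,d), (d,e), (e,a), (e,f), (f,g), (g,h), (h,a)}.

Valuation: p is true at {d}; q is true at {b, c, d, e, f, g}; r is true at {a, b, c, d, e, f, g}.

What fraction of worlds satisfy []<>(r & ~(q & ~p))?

a: successors {b}; <>(r & ~(q & ~p)) there: b:F. ✗
b: successors {c, g}; <>(r & ~(q & ~p)) there: c:T, g:F. ✗
c: successors {d}; <>(r & ~(q & ~p)) there: d:F. ✗
d: successors {e}; <>(r & ~(q & ~p)) there: e:T. ✓
e: successors {a, f}; <>(r & ~(q & ~p)) there: a:F, f:F. ✗
f: successors {g}; <>(r & ~(q & ~p)) there: g:F. ✗
g: successors {h}; <>(r & ~(q & ~p)) there: h:T. ✓
h: successors {a}; <>(r & ~(q & ~p)) there: a:F. ✗
That's 2 of 8 worlds, so 2/8 = 1/4.

1/4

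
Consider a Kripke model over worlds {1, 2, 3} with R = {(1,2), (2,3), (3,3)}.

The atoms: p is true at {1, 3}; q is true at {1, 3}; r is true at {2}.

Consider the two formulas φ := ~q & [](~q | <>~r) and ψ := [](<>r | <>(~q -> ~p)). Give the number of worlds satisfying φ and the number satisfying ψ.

1 and 3

For ~q & [](~q | <>~r):
1: ~q is F, [](~q | <>~r) is T. ✗
2: ~q is T, [](~q | <>~r) is T. ✓
3: ~q is F, [](~q | <>~r) is T. ✗
— 1 world.
For [](<>r | <>(~q -> ~p)):
1: successors {2}; <>r | <>(~q -> ~p) there: 2:T. ✓
2: successors {3}; <>r | <>(~q -> ~p) there: 3:T. ✓
3: successors {3}; <>r | <>(~q -> ~p) there: 3:T. ✓
— 3 worlds.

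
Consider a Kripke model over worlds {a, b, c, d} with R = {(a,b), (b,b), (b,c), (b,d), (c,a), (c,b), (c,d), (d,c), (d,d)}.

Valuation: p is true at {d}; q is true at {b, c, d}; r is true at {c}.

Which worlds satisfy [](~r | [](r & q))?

{a, c}

a: successors {b}; ~r | [](r & q) there: b:T. ✓
b: successors {b, c, d}; ~r | [](r & q) there: b:T, c:F, d:T. ✗
c: successors {a, b, d}; ~r | [](r & q) there: a:T, b:T, d:T. ✓
d: successors {c, d}; ~r | [](r & q) there: c:F, d:T. ✗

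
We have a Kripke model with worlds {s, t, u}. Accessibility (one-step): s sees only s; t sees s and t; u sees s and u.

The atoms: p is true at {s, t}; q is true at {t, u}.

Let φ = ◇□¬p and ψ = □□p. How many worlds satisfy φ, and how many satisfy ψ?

0 and 2

For ◇□¬p:
s: successors {s}; □¬p there: s:F. ✗
t: successors {s, t}; □¬p there: s:F, t:F. ✗
u: successors {s, u}; □¬p there: s:F, u:F. ✗
— 0 worlds.
For □□p:
s: successors {s}; □p there: s:T. ✓
t: successors {s, t}; □p there: s:T, t:T. ✓
u: successors {s, u}; □p there: s:T, u:F. ✗
— 2 worlds.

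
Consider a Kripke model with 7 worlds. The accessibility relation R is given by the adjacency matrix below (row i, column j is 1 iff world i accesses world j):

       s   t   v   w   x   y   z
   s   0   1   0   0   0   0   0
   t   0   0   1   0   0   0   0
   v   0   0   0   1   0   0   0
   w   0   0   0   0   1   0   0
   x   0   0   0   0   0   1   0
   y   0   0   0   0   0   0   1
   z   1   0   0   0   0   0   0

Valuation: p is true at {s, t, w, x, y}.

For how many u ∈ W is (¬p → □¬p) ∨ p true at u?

s: ¬p → □¬p is T, p is T. ✓
t: ¬p → □¬p is T, p is T. ✓
v: ¬p → □¬p is F, p is F. ✗
w: ¬p → □¬p is T, p is T. ✓
x: ¬p → □¬p is T, p is T. ✓
y: ¬p → □¬p is T, p is T. ✓
z: ¬p → □¬p is F, p is F. ✗
Satisfying worlds: {s, t, w, x, y}.

5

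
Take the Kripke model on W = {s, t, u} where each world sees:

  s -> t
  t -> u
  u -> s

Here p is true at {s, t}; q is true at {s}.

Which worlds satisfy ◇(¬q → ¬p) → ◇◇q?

s: ◇(¬q → ¬p) is F, ◇◇q is F. ✓
t: ◇(¬q → ¬p) is T, ◇◇q is T. ✓
u: ◇(¬q → ¬p) is T, ◇◇q is F. ✗

{s, t}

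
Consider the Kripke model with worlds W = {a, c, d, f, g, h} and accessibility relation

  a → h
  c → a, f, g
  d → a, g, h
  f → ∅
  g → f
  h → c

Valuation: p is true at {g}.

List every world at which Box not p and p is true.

a: Box not p is T, p is F. ✗
c: Box not p is F, p is F. ✗
d: Box not p is F, p is F. ✗
f: Box not p is T, p is F. ✗
g: Box not p is T, p is T. ✓
h: Box not p is T, p is F. ✗

{g}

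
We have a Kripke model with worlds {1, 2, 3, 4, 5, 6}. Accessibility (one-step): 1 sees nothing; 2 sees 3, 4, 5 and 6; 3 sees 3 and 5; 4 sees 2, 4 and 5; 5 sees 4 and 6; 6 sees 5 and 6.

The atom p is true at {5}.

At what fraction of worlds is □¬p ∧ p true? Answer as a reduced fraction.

1: □¬p is T, p is F. ✗
2: □¬p is F, p is F. ✗
3: □¬p is F, p is F. ✗
4: □¬p is F, p is F. ✗
5: □¬p is T, p is T. ✓
6: □¬p is F, p is F. ✗
That's 1 of 6 worlds, so 1/6.

1/6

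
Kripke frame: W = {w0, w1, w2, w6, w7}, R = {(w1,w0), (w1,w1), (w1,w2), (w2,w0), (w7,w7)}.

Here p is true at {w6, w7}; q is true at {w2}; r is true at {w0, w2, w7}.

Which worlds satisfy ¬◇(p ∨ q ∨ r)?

{w0, w6}

w0: ◇(p ∨ q ∨ r) is F. ✓
w1: ◇(p ∨ q ∨ r) is T. ✗
w2: ◇(p ∨ q ∨ r) is T. ✗
w6: ◇(p ∨ q ∨ r) is F. ✓
w7: ◇(p ∨ q ∨ r) is T. ✗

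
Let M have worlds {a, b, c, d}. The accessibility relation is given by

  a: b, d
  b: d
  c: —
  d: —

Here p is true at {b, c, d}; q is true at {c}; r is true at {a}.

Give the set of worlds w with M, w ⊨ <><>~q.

{a}

a: successors {b, d}; <>~q there: b:T, d:F. ✓
b: successors {d}; <>~q there: d:F. ✗
c: no successors, so <><>~q fails. ✗
d: no successors, so <><>~q fails. ✗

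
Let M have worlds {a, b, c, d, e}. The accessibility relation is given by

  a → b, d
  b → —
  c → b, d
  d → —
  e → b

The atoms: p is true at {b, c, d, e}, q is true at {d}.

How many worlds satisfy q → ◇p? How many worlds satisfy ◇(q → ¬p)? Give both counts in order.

4 and 3

For q → ◇p:
a: q is F, ◇p is T. ✓
b: q is F, ◇p is F. ✓
c: q is F, ◇p is T. ✓
d: q is T, ◇p is F. ✗
e: q is F, ◇p is T. ✓
— 4 worlds.
For ◇(q → ¬p):
a: successors {b, d}; q → ¬p there: b:T, d:F. ✓
b: no successors, so ◇(q → ¬p) fails. ✗
c: successors {b, d}; q → ¬p there: b:T, d:F. ✓
d: no successors, so ◇(q → ¬p) fails. ✗
e: successors {b}; q → ¬p there: b:T. ✓
— 3 worlds.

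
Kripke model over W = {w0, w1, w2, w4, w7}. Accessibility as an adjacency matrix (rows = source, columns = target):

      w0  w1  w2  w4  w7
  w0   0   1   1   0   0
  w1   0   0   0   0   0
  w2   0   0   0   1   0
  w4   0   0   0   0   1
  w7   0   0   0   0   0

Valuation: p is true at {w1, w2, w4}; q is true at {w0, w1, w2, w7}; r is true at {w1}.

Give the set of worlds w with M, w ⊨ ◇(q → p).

w0: successors {w1, w2}; q → p there: w1:T, w2:T. ✓
w1: no successors, so ◇(q → p) fails. ✗
w2: successors {w4}; q → p there: w4:T. ✓
w4: successors {w7}; q → p there: w7:F. ✗
w7: no successors, so ◇(q → p) fails. ✗

{w0, w2}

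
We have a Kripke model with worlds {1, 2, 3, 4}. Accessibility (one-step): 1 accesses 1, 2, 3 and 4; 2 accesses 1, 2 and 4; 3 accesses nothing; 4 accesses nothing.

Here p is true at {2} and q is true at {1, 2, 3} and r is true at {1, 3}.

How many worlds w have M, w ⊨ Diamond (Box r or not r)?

2

1: successors {1, 2, 3, 4}; Box r or not r there: 1:F, 2:T, 3:T, 4:T. ✓
2: successors {1, 2, 4}; Box r or not r there: 1:F, 2:T, 4:T. ✓
3: no successors, so Diamond (Box r or not r) fails. ✗
4: no successors, so Diamond (Box r or not r) fails. ✗
Satisfying worlds: {1, 2}.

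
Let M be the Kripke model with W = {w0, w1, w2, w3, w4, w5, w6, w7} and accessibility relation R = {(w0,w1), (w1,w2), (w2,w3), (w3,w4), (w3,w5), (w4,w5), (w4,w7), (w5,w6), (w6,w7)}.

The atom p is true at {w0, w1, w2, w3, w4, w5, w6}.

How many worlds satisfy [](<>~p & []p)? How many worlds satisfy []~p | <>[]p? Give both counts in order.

For [](<>~p & []p):
w0: successors {w1}; <>~p & []p there: w1:F. ✗
w1: successors {w2}; <>~p & []p there: w2:F. ✗
w2: successors {w3}; <>~p & []p there: w3:F. ✗
w3: successors {w4, w5}; <>~p & []p there: w4:F, w5:F. ✗
w4: successors {w5, w7}; <>~p & []p there: w5:F, w7:F. ✗
w5: successors {w6}; <>~p & []p there: w6:F. ✗
w6: successors {w7}; <>~p & []p there: w7:F. ✗
w7: no successors, so [](<>~p & []p) holds vacuously. ✓
— 1 world.
For []~p | <>[]p:
w0: []~p is F, <>[]p is T. ✓
w1: []~p is F, <>[]p is T. ✓
w2: []~p is F, <>[]p is T. ✓
w3: []~p is F, <>[]p is T. ✓
w4: []~p is F, <>[]p is T. ✓
w5: []~p is F, <>[]p is F. ✗
w6: []~p is T, <>[]p is T. ✓
w7: []~p is T, <>[]p is F. ✓
— 7 worlds.

1 and 7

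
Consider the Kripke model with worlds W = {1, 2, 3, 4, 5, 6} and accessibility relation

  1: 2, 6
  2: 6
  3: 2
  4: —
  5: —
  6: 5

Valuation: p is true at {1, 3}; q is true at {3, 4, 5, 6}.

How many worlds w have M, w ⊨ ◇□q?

4

1: successors {2, 6}; □q there: 2:T, 6:T. ✓
2: successors {6}; □q there: 6:T. ✓
3: successors {2}; □q there: 2:T. ✓
4: no successors, so ◇□q fails. ✗
5: no successors, so ◇□q fails. ✗
6: successors {5}; □q there: 5:T. ✓
Satisfying worlds: {1, 2, 3, 6}.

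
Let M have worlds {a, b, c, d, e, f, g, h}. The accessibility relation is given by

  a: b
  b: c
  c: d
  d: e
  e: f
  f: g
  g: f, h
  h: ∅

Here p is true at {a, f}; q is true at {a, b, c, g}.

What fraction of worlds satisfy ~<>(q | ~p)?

a: <>(q | ~p) is T. ✗
b: <>(q | ~p) is T. ✗
c: <>(q | ~p) is T. ✗
d: <>(q | ~p) is T. ✗
e: <>(q | ~p) is F. ✓
f: <>(q | ~p) is T. ✗
g: <>(q | ~p) is T. ✗
h: <>(q | ~p) is F. ✓
That's 2 of 8 worlds, so 2/8 = 1/4.

1/4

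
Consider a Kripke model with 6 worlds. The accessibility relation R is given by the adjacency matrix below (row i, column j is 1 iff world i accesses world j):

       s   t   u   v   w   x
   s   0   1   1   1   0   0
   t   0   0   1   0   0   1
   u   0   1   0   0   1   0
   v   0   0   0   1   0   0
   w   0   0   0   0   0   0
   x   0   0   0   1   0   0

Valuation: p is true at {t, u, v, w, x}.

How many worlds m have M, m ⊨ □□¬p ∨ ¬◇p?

1

s: □□¬p is F, ¬◇p is F. ✗
t: □□¬p is F, ¬◇p is F. ✗
u: □□¬p is F, ¬◇p is F. ✗
v: □□¬p is F, ¬◇p is F. ✗
w: □□¬p is T, ¬◇p is T. ✓
x: □□¬p is F, ¬◇p is F. ✗
Satisfying worlds: {w}.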